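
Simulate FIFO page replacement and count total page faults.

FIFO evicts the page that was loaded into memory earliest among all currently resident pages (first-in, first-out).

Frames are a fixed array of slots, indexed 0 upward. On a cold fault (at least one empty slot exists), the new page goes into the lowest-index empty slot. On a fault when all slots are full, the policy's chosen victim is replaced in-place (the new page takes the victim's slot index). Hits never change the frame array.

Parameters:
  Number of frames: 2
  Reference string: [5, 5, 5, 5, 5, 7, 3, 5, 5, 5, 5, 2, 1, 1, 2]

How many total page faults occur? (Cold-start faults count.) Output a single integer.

Answer: 6

Derivation:
Step 0: ref 5 → FAULT, frames=[5,-]
Step 1: ref 5 → HIT, frames=[5,-]
Step 2: ref 5 → HIT, frames=[5,-]
Step 3: ref 5 → HIT, frames=[5,-]
Step 4: ref 5 → HIT, frames=[5,-]
Step 5: ref 7 → FAULT, frames=[5,7]
Step 6: ref 3 → FAULT (evict 5), frames=[3,7]
Step 7: ref 5 → FAULT (evict 7), frames=[3,5]
Step 8: ref 5 → HIT, frames=[3,5]
Step 9: ref 5 → HIT, frames=[3,5]
Step 10: ref 5 → HIT, frames=[3,5]
Step 11: ref 2 → FAULT (evict 3), frames=[2,5]
Step 12: ref 1 → FAULT (evict 5), frames=[2,1]
Step 13: ref 1 → HIT, frames=[2,1]
Step 14: ref 2 → HIT, frames=[2,1]
Total faults: 6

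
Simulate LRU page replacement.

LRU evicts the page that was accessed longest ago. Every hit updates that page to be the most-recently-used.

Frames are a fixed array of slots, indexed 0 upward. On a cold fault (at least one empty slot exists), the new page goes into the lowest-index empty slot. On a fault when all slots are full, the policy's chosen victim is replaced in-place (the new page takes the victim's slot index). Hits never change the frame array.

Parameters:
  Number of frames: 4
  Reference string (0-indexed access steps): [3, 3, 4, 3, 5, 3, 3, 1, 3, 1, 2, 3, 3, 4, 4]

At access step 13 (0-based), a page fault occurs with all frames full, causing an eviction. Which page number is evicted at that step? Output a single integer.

Step 0: ref 3 -> FAULT, frames=[3,-,-,-]
Step 1: ref 3 -> HIT, frames=[3,-,-,-]
Step 2: ref 4 -> FAULT, frames=[3,4,-,-]
Step 3: ref 3 -> HIT, frames=[3,4,-,-]
Step 4: ref 5 -> FAULT, frames=[3,4,5,-]
Step 5: ref 3 -> HIT, frames=[3,4,5,-]
Step 6: ref 3 -> HIT, frames=[3,4,5,-]
Step 7: ref 1 -> FAULT, frames=[3,4,5,1]
Step 8: ref 3 -> HIT, frames=[3,4,5,1]
Step 9: ref 1 -> HIT, frames=[3,4,5,1]
Step 10: ref 2 -> FAULT, evict 4, frames=[3,2,5,1]
Step 11: ref 3 -> HIT, frames=[3,2,5,1]
Step 12: ref 3 -> HIT, frames=[3,2,5,1]
Step 13: ref 4 -> FAULT, evict 5, frames=[3,2,4,1]
At step 13: evicted page 5

Answer: 5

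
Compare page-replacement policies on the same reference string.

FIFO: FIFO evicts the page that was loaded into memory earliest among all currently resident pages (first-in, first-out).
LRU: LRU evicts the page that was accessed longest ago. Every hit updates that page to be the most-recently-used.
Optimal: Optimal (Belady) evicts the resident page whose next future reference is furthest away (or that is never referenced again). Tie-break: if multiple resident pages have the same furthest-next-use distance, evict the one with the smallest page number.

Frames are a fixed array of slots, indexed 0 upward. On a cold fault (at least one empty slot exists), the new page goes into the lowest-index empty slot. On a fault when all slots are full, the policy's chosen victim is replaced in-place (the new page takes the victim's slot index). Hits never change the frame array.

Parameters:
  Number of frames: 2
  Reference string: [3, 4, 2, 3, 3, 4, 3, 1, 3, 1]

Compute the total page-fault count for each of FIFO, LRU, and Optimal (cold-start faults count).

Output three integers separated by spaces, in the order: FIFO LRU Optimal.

Answer: 7 6 5

Derivation:
--- FIFO ---
  step 0: ref 3 -> FAULT, frames=[3,-] (faults so far: 1)
  step 1: ref 4 -> FAULT, frames=[3,4] (faults so far: 2)
  step 2: ref 2 -> FAULT, evict 3, frames=[2,4] (faults so far: 3)
  step 3: ref 3 -> FAULT, evict 4, frames=[2,3] (faults so far: 4)
  step 4: ref 3 -> HIT, frames=[2,3] (faults so far: 4)
  step 5: ref 4 -> FAULT, evict 2, frames=[4,3] (faults so far: 5)
  step 6: ref 3 -> HIT, frames=[4,3] (faults so far: 5)
  step 7: ref 1 -> FAULT, evict 3, frames=[4,1] (faults so far: 6)
  step 8: ref 3 -> FAULT, evict 4, frames=[3,1] (faults so far: 7)
  step 9: ref 1 -> HIT, frames=[3,1] (faults so far: 7)
  FIFO total faults: 7
--- LRU ---
  step 0: ref 3 -> FAULT, frames=[3,-] (faults so far: 1)
  step 1: ref 4 -> FAULT, frames=[3,4] (faults so far: 2)
  step 2: ref 2 -> FAULT, evict 3, frames=[2,4] (faults so far: 3)
  step 3: ref 3 -> FAULT, evict 4, frames=[2,3] (faults so far: 4)
  step 4: ref 3 -> HIT, frames=[2,3] (faults so far: 4)
  step 5: ref 4 -> FAULT, evict 2, frames=[4,3] (faults so far: 5)
  step 6: ref 3 -> HIT, frames=[4,3] (faults so far: 5)
  step 7: ref 1 -> FAULT, evict 4, frames=[1,3] (faults so far: 6)
  step 8: ref 3 -> HIT, frames=[1,3] (faults so far: 6)
  step 9: ref 1 -> HIT, frames=[1,3] (faults so far: 6)
  LRU total faults: 6
--- Optimal ---
  step 0: ref 3 -> FAULT, frames=[3,-] (faults so far: 1)
  step 1: ref 4 -> FAULT, frames=[3,4] (faults so far: 2)
  step 2: ref 2 -> FAULT, evict 4, frames=[3,2] (faults so far: 3)
  step 3: ref 3 -> HIT, frames=[3,2] (faults so far: 3)
  step 4: ref 3 -> HIT, frames=[3,2] (faults so far: 3)
  step 5: ref 4 -> FAULT, evict 2, frames=[3,4] (faults so far: 4)
  step 6: ref 3 -> HIT, frames=[3,4] (faults so far: 4)
  step 7: ref 1 -> FAULT, evict 4, frames=[3,1] (faults so far: 5)
  step 8: ref 3 -> HIT, frames=[3,1] (faults so far: 5)
  step 9: ref 1 -> HIT, frames=[3,1] (faults so far: 5)
  Optimal total faults: 5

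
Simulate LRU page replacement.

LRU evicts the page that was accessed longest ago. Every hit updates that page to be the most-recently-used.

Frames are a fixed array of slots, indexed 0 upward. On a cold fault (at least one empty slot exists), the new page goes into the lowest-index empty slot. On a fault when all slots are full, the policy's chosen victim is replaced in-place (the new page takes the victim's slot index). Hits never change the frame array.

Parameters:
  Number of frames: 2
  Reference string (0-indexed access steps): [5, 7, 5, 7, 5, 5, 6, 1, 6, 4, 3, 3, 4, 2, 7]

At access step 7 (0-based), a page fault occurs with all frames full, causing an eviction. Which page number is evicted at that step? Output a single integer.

Answer: 5

Derivation:
Step 0: ref 5 -> FAULT, frames=[5,-]
Step 1: ref 7 -> FAULT, frames=[5,7]
Step 2: ref 5 -> HIT, frames=[5,7]
Step 3: ref 7 -> HIT, frames=[5,7]
Step 4: ref 5 -> HIT, frames=[5,7]
Step 5: ref 5 -> HIT, frames=[5,7]
Step 6: ref 6 -> FAULT, evict 7, frames=[5,6]
Step 7: ref 1 -> FAULT, evict 5, frames=[1,6]
At step 7: evicted page 5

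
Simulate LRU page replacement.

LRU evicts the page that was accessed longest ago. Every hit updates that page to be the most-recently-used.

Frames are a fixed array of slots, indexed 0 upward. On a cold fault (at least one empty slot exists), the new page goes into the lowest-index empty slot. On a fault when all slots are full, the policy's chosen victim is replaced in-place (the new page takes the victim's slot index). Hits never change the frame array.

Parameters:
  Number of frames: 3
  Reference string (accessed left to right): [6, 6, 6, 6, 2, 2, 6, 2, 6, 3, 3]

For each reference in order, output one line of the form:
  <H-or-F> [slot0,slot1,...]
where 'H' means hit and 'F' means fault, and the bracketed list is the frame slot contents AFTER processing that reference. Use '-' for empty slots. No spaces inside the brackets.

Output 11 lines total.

F [6,-,-]
H [6,-,-]
H [6,-,-]
H [6,-,-]
F [6,2,-]
H [6,2,-]
H [6,2,-]
H [6,2,-]
H [6,2,-]
F [6,2,3]
H [6,2,3]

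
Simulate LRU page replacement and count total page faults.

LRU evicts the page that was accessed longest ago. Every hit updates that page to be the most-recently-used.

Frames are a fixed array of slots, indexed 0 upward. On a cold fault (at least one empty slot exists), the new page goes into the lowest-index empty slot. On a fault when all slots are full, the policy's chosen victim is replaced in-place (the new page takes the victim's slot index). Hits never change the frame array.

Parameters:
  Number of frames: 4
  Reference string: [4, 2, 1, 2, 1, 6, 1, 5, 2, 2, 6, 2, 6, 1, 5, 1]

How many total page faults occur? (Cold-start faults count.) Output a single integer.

Answer: 5

Derivation:
Step 0: ref 4 → FAULT, frames=[4,-,-,-]
Step 1: ref 2 → FAULT, frames=[4,2,-,-]
Step 2: ref 1 → FAULT, frames=[4,2,1,-]
Step 3: ref 2 → HIT, frames=[4,2,1,-]
Step 4: ref 1 → HIT, frames=[4,2,1,-]
Step 5: ref 6 → FAULT, frames=[4,2,1,6]
Step 6: ref 1 → HIT, frames=[4,2,1,6]
Step 7: ref 5 → FAULT (evict 4), frames=[5,2,1,6]
Step 8: ref 2 → HIT, frames=[5,2,1,6]
Step 9: ref 2 → HIT, frames=[5,2,1,6]
Step 10: ref 6 → HIT, frames=[5,2,1,6]
Step 11: ref 2 → HIT, frames=[5,2,1,6]
Step 12: ref 6 → HIT, frames=[5,2,1,6]
Step 13: ref 1 → HIT, frames=[5,2,1,6]
Step 14: ref 5 → HIT, frames=[5,2,1,6]
Step 15: ref 1 → HIT, frames=[5,2,1,6]
Total faults: 5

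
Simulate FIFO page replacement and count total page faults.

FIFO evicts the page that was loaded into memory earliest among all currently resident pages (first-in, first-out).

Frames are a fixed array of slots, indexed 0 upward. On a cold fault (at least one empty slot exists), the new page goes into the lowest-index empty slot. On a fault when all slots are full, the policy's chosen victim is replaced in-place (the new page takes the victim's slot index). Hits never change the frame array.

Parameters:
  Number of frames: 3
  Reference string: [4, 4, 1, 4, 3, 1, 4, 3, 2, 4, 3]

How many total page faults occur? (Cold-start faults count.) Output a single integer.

Answer: 5

Derivation:
Step 0: ref 4 → FAULT, frames=[4,-,-]
Step 1: ref 4 → HIT, frames=[4,-,-]
Step 2: ref 1 → FAULT, frames=[4,1,-]
Step 3: ref 4 → HIT, frames=[4,1,-]
Step 4: ref 3 → FAULT, frames=[4,1,3]
Step 5: ref 1 → HIT, frames=[4,1,3]
Step 6: ref 4 → HIT, frames=[4,1,3]
Step 7: ref 3 → HIT, frames=[4,1,3]
Step 8: ref 2 → FAULT (evict 4), frames=[2,1,3]
Step 9: ref 4 → FAULT (evict 1), frames=[2,4,3]
Step 10: ref 3 → HIT, frames=[2,4,3]
Total faults: 5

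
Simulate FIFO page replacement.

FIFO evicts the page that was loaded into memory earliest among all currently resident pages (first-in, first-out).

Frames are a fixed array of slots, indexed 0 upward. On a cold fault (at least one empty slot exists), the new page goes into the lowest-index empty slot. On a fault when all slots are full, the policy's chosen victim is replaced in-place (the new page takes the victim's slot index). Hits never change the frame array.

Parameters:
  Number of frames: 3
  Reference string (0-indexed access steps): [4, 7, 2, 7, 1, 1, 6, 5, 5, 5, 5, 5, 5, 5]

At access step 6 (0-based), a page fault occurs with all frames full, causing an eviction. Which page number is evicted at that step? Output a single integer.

Answer: 7

Derivation:
Step 0: ref 4 -> FAULT, frames=[4,-,-]
Step 1: ref 7 -> FAULT, frames=[4,7,-]
Step 2: ref 2 -> FAULT, frames=[4,7,2]
Step 3: ref 7 -> HIT, frames=[4,7,2]
Step 4: ref 1 -> FAULT, evict 4, frames=[1,7,2]
Step 5: ref 1 -> HIT, frames=[1,7,2]
Step 6: ref 6 -> FAULT, evict 7, frames=[1,6,2]
At step 6: evicted page 7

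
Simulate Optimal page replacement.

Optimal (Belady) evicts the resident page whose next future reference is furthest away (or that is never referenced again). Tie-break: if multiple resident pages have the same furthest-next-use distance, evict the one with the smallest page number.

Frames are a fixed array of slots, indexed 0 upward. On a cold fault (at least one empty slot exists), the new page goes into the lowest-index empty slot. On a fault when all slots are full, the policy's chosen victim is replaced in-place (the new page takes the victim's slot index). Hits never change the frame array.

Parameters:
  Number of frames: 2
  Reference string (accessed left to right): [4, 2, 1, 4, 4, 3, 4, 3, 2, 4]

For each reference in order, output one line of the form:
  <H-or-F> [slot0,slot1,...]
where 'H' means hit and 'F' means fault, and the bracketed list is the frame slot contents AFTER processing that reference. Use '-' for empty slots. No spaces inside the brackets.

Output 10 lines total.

F [4,-]
F [4,2]
F [4,1]
H [4,1]
H [4,1]
F [4,3]
H [4,3]
H [4,3]
F [4,2]
H [4,2]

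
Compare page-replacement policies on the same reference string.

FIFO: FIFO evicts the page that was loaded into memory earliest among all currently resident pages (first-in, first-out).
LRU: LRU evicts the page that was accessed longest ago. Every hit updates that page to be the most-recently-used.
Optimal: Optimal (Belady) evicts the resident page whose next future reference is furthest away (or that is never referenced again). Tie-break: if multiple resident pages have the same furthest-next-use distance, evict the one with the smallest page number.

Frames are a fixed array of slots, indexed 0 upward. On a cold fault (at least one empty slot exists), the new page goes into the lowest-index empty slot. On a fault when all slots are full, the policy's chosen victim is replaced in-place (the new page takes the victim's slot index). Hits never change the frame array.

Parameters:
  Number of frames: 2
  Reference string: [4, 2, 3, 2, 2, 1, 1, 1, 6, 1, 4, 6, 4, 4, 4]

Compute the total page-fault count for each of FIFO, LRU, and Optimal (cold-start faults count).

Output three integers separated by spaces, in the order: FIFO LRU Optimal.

--- FIFO ---
  step 0: ref 4 -> FAULT, frames=[4,-] (faults so far: 1)
  step 1: ref 2 -> FAULT, frames=[4,2] (faults so far: 2)
  step 2: ref 3 -> FAULT, evict 4, frames=[3,2] (faults so far: 3)
  step 3: ref 2 -> HIT, frames=[3,2] (faults so far: 3)
  step 4: ref 2 -> HIT, frames=[3,2] (faults so far: 3)
  step 5: ref 1 -> FAULT, evict 2, frames=[3,1] (faults so far: 4)
  step 6: ref 1 -> HIT, frames=[3,1] (faults so far: 4)
  step 7: ref 1 -> HIT, frames=[3,1] (faults so far: 4)
  step 8: ref 6 -> FAULT, evict 3, frames=[6,1] (faults so far: 5)
  step 9: ref 1 -> HIT, frames=[6,1] (faults so far: 5)
  step 10: ref 4 -> FAULT, evict 1, frames=[6,4] (faults so far: 6)
  step 11: ref 6 -> HIT, frames=[6,4] (faults so far: 6)
  step 12: ref 4 -> HIT, frames=[6,4] (faults so far: 6)
  step 13: ref 4 -> HIT, frames=[6,4] (faults so far: 6)
  step 14: ref 4 -> HIT, frames=[6,4] (faults so far: 6)
  FIFO total faults: 6
--- LRU ---
  step 0: ref 4 -> FAULT, frames=[4,-] (faults so far: 1)
  step 1: ref 2 -> FAULT, frames=[4,2] (faults so far: 2)
  step 2: ref 3 -> FAULT, evict 4, frames=[3,2] (faults so far: 3)
  step 3: ref 2 -> HIT, frames=[3,2] (faults so far: 3)
  step 4: ref 2 -> HIT, frames=[3,2] (faults so far: 3)
  step 5: ref 1 -> FAULT, evict 3, frames=[1,2] (faults so far: 4)
  step 6: ref 1 -> HIT, frames=[1,2] (faults so far: 4)
  step 7: ref 1 -> HIT, frames=[1,2] (faults so far: 4)
  step 8: ref 6 -> FAULT, evict 2, frames=[1,6] (faults so far: 5)
  step 9: ref 1 -> HIT, frames=[1,6] (faults so far: 5)
  step 10: ref 4 -> FAULT, evict 6, frames=[1,4] (faults so far: 6)
  step 11: ref 6 -> FAULT, evict 1, frames=[6,4] (faults so far: 7)
  step 12: ref 4 -> HIT, frames=[6,4] (faults so far: 7)
  step 13: ref 4 -> HIT, frames=[6,4] (faults so far: 7)
  step 14: ref 4 -> HIT, frames=[6,4] (faults so far: 7)
  LRU total faults: 7
--- Optimal ---
  step 0: ref 4 -> FAULT, frames=[4,-] (faults so far: 1)
  step 1: ref 2 -> FAULT, frames=[4,2] (faults so far: 2)
  step 2: ref 3 -> FAULT, evict 4, frames=[3,2] (faults so far: 3)
  step 3: ref 2 -> HIT, frames=[3,2] (faults so far: 3)
  step 4: ref 2 -> HIT, frames=[3,2] (faults so far: 3)
  step 5: ref 1 -> FAULT, evict 2, frames=[3,1] (faults so far: 4)
  step 6: ref 1 -> HIT, frames=[3,1] (faults so far: 4)
  step 7: ref 1 -> HIT, frames=[3,1] (faults so far: 4)
  step 8: ref 6 -> FAULT, evict 3, frames=[6,1] (faults so far: 5)
  step 9: ref 1 -> HIT, frames=[6,1] (faults so far: 5)
  step 10: ref 4 -> FAULT, evict 1, frames=[6,4] (faults so far: 6)
  step 11: ref 6 -> HIT, frames=[6,4] (faults so far: 6)
  step 12: ref 4 -> HIT, frames=[6,4] (faults so far: 6)
  step 13: ref 4 -> HIT, frames=[6,4] (faults so far: 6)
  step 14: ref 4 -> HIT, frames=[6,4] (faults so far: 6)
  Optimal total faults: 6

Answer: 6 7 6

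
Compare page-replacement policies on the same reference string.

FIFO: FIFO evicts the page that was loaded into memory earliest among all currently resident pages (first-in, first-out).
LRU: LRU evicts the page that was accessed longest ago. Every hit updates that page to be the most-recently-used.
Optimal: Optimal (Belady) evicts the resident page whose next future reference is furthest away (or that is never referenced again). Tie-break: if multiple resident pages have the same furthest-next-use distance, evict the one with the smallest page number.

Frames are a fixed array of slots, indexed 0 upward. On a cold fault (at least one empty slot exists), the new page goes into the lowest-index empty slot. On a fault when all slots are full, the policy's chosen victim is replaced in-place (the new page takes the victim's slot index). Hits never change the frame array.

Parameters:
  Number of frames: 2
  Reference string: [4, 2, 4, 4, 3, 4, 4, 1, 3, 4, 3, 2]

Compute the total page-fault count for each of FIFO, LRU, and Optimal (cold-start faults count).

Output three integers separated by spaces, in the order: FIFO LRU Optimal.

--- FIFO ---
  step 0: ref 4 -> FAULT, frames=[4,-] (faults so far: 1)
  step 1: ref 2 -> FAULT, frames=[4,2] (faults so far: 2)
  step 2: ref 4 -> HIT, frames=[4,2] (faults so far: 2)
  step 3: ref 4 -> HIT, frames=[4,2] (faults so far: 2)
  step 4: ref 3 -> FAULT, evict 4, frames=[3,2] (faults so far: 3)
  step 5: ref 4 -> FAULT, evict 2, frames=[3,4] (faults so far: 4)
  step 6: ref 4 -> HIT, frames=[3,4] (faults so far: 4)
  step 7: ref 1 -> FAULT, evict 3, frames=[1,4] (faults so far: 5)
  step 8: ref 3 -> FAULT, evict 4, frames=[1,3] (faults so far: 6)
  step 9: ref 4 -> FAULT, evict 1, frames=[4,3] (faults so far: 7)
  step 10: ref 3 -> HIT, frames=[4,3] (faults so far: 7)
  step 11: ref 2 -> FAULT, evict 3, frames=[4,2] (faults so far: 8)
  FIFO total faults: 8
--- LRU ---
  step 0: ref 4 -> FAULT, frames=[4,-] (faults so far: 1)
  step 1: ref 2 -> FAULT, frames=[4,2] (faults so far: 2)
  step 2: ref 4 -> HIT, frames=[4,2] (faults so far: 2)
  step 3: ref 4 -> HIT, frames=[4,2] (faults so far: 2)
  step 4: ref 3 -> FAULT, evict 2, frames=[4,3] (faults so far: 3)
  step 5: ref 4 -> HIT, frames=[4,3] (faults so far: 3)
  step 6: ref 4 -> HIT, frames=[4,3] (faults so far: 3)
  step 7: ref 1 -> FAULT, evict 3, frames=[4,1] (faults so far: 4)
  step 8: ref 3 -> FAULT, evict 4, frames=[3,1] (faults so far: 5)
  step 9: ref 4 -> FAULT, evict 1, frames=[3,4] (faults so far: 6)
  step 10: ref 3 -> HIT, frames=[3,4] (faults so far: 6)
  step 11: ref 2 -> FAULT, evict 4, frames=[3,2] (faults so far: 7)
  LRU total faults: 7
--- Optimal ---
  step 0: ref 4 -> FAULT, frames=[4,-] (faults so far: 1)
  step 1: ref 2 -> FAULT, frames=[4,2] (faults so far: 2)
  step 2: ref 4 -> HIT, frames=[4,2] (faults so far: 2)
  step 3: ref 4 -> HIT, frames=[4,2] (faults so far: 2)
  step 4: ref 3 -> FAULT, evict 2, frames=[4,3] (faults so far: 3)
  step 5: ref 4 -> HIT, frames=[4,3] (faults so far: 3)
  step 6: ref 4 -> HIT, frames=[4,3] (faults so far: 3)
  step 7: ref 1 -> FAULT, evict 4, frames=[1,3] (faults so far: 4)
  step 8: ref 3 -> HIT, frames=[1,3] (faults so far: 4)
  step 9: ref 4 -> FAULT, evict 1, frames=[4,3] (faults so far: 5)
  step 10: ref 3 -> HIT, frames=[4,3] (faults so far: 5)
  step 11: ref 2 -> FAULT, evict 3, frames=[4,2] (faults so far: 6)
  Optimal total faults: 6

Answer: 8 7 6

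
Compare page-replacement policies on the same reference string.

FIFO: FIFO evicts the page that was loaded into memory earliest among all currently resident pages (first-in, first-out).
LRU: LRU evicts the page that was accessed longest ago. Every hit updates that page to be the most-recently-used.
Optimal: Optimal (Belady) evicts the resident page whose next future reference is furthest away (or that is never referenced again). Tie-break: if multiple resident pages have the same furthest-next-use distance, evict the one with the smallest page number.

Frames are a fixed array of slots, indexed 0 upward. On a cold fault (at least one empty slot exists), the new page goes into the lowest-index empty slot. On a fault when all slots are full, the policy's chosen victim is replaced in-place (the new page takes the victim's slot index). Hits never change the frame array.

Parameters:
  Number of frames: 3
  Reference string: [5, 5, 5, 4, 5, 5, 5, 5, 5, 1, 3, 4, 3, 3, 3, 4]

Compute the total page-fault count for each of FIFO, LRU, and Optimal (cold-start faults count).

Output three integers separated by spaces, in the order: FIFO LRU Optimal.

Answer: 4 5 4

Derivation:
--- FIFO ---
  step 0: ref 5 -> FAULT, frames=[5,-,-] (faults so far: 1)
  step 1: ref 5 -> HIT, frames=[5,-,-] (faults so far: 1)
  step 2: ref 5 -> HIT, frames=[5,-,-] (faults so far: 1)
  step 3: ref 4 -> FAULT, frames=[5,4,-] (faults so far: 2)
  step 4: ref 5 -> HIT, frames=[5,4,-] (faults so far: 2)
  step 5: ref 5 -> HIT, frames=[5,4,-] (faults so far: 2)
  step 6: ref 5 -> HIT, frames=[5,4,-] (faults so far: 2)
  step 7: ref 5 -> HIT, frames=[5,4,-] (faults so far: 2)
  step 8: ref 5 -> HIT, frames=[5,4,-] (faults so far: 2)
  step 9: ref 1 -> FAULT, frames=[5,4,1] (faults so far: 3)
  step 10: ref 3 -> FAULT, evict 5, frames=[3,4,1] (faults so far: 4)
  step 11: ref 4 -> HIT, frames=[3,4,1] (faults so far: 4)
  step 12: ref 3 -> HIT, frames=[3,4,1] (faults so far: 4)
  step 13: ref 3 -> HIT, frames=[3,4,1] (faults so far: 4)
  step 14: ref 3 -> HIT, frames=[3,4,1] (faults so far: 4)
  step 15: ref 4 -> HIT, frames=[3,4,1] (faults so far: 4)
  FIFO total faults: 4
--- LRU ---
  step 0: ref 5 -> FAULT, frames=[5,-,-] (faults so far: 1)
  step 1: ref 5 -> HIT, frames=[5,-,-] (faults so far: 1)
  step 2: ref 5 -> HIT, frames=[5,-,-] (faults so far: 1)
  step 3: ref 4 -> FAULT, frames=[5,4,-] (faults so far: 2)
  step 4: ref 5 -> HIT, frames=[5,4,-] (faults so far: 2)
  step 5: ref 5 -> HIT, frames=[5,4,-] (faults so far: 2)
  step 6: ref 5 -> HIT, frames=[5,4,-] (faults so far: 2)
  step 7: ref 5 -> HIT, frames=[5,4,-] (faults so far: 2)
  step 8: ref 5 -> HIT, frames=[5,4,-] (faults so far: 2)
  step 9: ref 1 -> FAULT, frames=[5,4,1] (faults so far: 3)
  step 10: ref 3 -> FAULT, evict 4, frames=[5,3,1] (faults so far: 4)
  step 11: ref 4 -> FAULT, evict 5, frames=[4,3,1] (faults so far: 5)
  step 12: ref 3 -> HIT, frames=[4,3,1] (faults so far: 5)
  step 13: ref 3 -> HIT, frames=[4,3,1] (faults so far: 5)
  step 14: ref 3 -> HIT, frames=[4,3,1] (faults so far: 5)
  step 15: ref 4 -> HIT, frames=[4,3,1] (faults so far: 5)
  LRU total faults: 5
--- Optimal ---
  step 0: ref 5 -> FAULT, frames=[5,-,-] (faults so far: 1)
  step 1: ref 5 -> HIT, frames=[5,-,-] (faults so far: 1)
  step 2: ref 5 -> HIT, frames=[5,-,-] (faults so far: 1)
  step 3: ref 4 -> FAULT, frames=[5,4,-] (faults so far: 2)
  step 4: ref 5 -> HIT, frames=[5,4,-] (faults so far: 2)
  step 5: ref 5 -> HIT, frames=[5,4,-] (faults so far: 2)
  step 6: ref 5 -> HIT, frames=[5,4,-] (faults so far: 2)
  step 7: ref 5 -> HIT, frames=[5,4,-] (faults so far: 2)
  step 8: ref 5 -> HIT, frames=[5,4,-] (faults so far: 2)
  step 9: ref 1 -> FAULT, frames=[5,4,1] (faults so far: 3)
  step 10: ref 3 -> FAULT, evict 1, frames=[5,4,3] (faults so far: 4)
  step 11: ref 4 -> HIT, frames=[5,4,3] (faults so far: 4)
  step 12: ref 3 -> HIT, frames=[5,4,3] (faults so far: 4)
  step 13: ref 3 -> HIT, frames=[5,4,3] (faults so far: 4)
  step 14: ref 3 -> HIT, frames=[5,4,3] (faults so far: 4)
  step 15: ref 4 -> HIT, frames=[5,4,3] (faults so far: 4)
  Optimal total faults: 4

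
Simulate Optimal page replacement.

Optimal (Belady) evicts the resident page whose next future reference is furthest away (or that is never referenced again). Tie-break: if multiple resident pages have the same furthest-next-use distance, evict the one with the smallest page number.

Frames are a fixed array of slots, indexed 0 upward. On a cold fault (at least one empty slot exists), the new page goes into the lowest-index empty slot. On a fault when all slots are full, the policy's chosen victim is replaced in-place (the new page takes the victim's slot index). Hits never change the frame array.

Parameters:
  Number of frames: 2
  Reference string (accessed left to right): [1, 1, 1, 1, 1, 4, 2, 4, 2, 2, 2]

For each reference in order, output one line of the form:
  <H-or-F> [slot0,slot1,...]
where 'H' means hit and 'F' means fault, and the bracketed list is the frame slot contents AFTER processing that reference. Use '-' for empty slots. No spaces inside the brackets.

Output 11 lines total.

F [1,-]
H [1,-]
H [1,-]
H [1,-]
H [1,-]
F [1,4]
F [2,4]
H [2,4]
H [2,4]
H [2,4]
H [2,4]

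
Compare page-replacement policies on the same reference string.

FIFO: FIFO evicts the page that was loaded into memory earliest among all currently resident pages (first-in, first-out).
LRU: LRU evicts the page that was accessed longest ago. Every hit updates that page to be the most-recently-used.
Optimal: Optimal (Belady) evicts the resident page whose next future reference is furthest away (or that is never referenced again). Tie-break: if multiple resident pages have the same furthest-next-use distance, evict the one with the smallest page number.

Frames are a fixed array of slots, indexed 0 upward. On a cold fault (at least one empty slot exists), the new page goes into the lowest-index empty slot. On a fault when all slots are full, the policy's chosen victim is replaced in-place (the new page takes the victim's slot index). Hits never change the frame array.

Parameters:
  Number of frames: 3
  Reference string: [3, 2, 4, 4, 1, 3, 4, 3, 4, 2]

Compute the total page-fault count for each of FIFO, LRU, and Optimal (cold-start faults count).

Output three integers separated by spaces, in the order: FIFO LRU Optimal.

--- FIFO ---
  step 0: ref 3 -> FAULT, frames=[3,-,-] (faults so far: 1)
  step 1: ref 2 -> FAULT, frames=[3,2,-] (faults so far: 2)
  step 2: ref 4 -> FAULT, frames=[3,2,4] (faults so far: 3)
  step 3: ref 4 -> HIT, frames=[3,2,4] (faults so far: 3)
  step 4: ref 1 -> FAULT, evict 3, frames=[1,2,4] (faults so far: 4)
  step 5: ref 3 -> FAULT, evict 2, frames=[1,3,4] (faults so far: 5)
  step 6: ref 4 -> HIT, frames=[1,3,4] (faults so far: 5)
  step 7: ref 3 -> HIT, frames=[1,3,4] (faults so far: 5)
  step 8: ref 4 -> HIT, frames=[1,3,4] (faults so far: 5)
  step 9: ref 2 -> FAULT, evict 4, frames=[1,3,2] (faults so far: 6)
  FIFO total faults: 6
--- LRU ---
  step 0: ref 3 -> FAULT, frames=[3,-,-] (faults so far: 1)
  step 1: ref 2 -> FAULT, frames=[3,2,-] (faults so far: 2)
  step 2: ref 4 -> FAULT, frames=[3,2,4] (faults so far: 3)
  step 3: ref 4 -> HIT, frames=[3,2,4] (faults so far: 3)
  step 4: ref 1 -> FAULT, evict 3, frames=[1,2,4] (faults so far: 4)
  step 5: ref 3 -> FAULT, evict 2, frames=[1,3,4] (faults so far: 5)
  step 6: ref 4 -> HIT, frames=[1,3,4] (faults so far: 5)
  step 7: ref 3 -> HIT, frames=[1,3,4] (faults so far: 5)
  step 8: ref 4 -> HIT, frames=[1,3,4] (faults so far: 5)
  step 9: ref 2 -> FAULT, evict 1, frames=[2,3,4] (faults so far: 6)
  LRU total faults: 6
--- Optimal ---
  step 0: ref 3 -> FAULT, frames=[3,-,-] (faults so far: 1)
  step 1: ref 2 -> FAULT, frames=[3,2,-] (faults so far: 2)
  step 2: ref 4 -> FAULT, frames=[3,2,4] (faults so far: 3)
  step 3: ref 4 -> HIT, frames=[3,2,4] (faults so far: 3)
  step 4: ref 1 -> FAULT, evict 2, frames=[3,1,4] (faults so far: 4)
  step 5: ref 3 -> HIT, frames=[3,1,4] (faults so far: 4)
  step 6: ref 4 -> HIT, frames=[3,1,4] (faults so far: 4)
  step 7: ref 3 -> HIT, frames=[3,1,4] (faults so far: 4)
  step 8: ref 4 -> HIT, frames=[3,1,4] (faults so far: 4)
  step 9: ref 2 -> FAULT, evict 1, frames=[3,2,4] (faults so far: 5)
  Optimal total faults: 5

Answer: 6 6 5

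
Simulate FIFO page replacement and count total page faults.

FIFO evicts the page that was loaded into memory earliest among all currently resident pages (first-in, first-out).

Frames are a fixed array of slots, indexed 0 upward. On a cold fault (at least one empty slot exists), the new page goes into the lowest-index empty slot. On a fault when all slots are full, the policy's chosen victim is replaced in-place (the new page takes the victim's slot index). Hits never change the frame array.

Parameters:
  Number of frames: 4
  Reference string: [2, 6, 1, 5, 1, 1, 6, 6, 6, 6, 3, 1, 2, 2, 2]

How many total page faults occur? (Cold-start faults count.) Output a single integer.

Answer: 6

Derivation:
Step 0: ref 2 → FAULT, frames=[2,-,-,-]
Step 1: ref 6 → FAULT, frames=[2,6,-,-]
Step 2: ref 1 → FAULT, frames=[2,6,1,-]
Step 3: ref 5 → FAULT, frames=[2,6,1,5]
Step 4: ref 1 → HIT, frames=[2,6,1,5]
Step 5: ref 1 → HIT, frames=[2,6,1,5]
Step 6: ref 6 → HIT, frames=[2,6,1,5]
Step 7: ref 6 → HIT, frames=[2,6,1,5]
Step 8: ref 6 → HIT, frames=[2,6,1,5]
Step 9: ref 6 → HIT, frames=[2,6,1,5]
Step 10: ref 3 → FAULT (evict 2), frames=[3,6,1,5]
Step 11: ref 1 → HIT, frames=[3,6,1,5]
Step 12: ref 2 → FAULT (evict 6), frames=[3,2,1,5]
Step 13: ref 2 → HIT, frames=[3,2,1,5]
Step 14: ref 2 → HIT, frames=[3,2,1,5]
Total faults: 6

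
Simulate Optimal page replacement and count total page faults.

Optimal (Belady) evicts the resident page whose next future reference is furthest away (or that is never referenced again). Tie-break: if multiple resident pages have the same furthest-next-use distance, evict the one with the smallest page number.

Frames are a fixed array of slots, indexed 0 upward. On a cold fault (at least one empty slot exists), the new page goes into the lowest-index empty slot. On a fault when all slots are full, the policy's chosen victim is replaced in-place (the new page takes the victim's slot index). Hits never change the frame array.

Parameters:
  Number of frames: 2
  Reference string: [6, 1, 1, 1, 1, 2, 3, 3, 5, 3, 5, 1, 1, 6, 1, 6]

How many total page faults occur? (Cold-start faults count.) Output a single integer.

Answer: 7

Derivation:
Step 0: ref 6 → FAULT, frames=[6,-]
Step 1: ref 1 → FAULT, frames=[6,1]
Step 2: ref 1 → HIT, frames=[6,1]
Step 3: ref 1 → HIT, frames=[6,1]
Step 4: ref 1 → HIT, frames=[6,1]
Step 5: ref 2 → FAULT (evict 6), frames=[2,1]
Step 6: ref 3 → FAULT (evict 2), frames=[3,1]
Step 7: ref 3 → HIT, frames=[3,1]
Step 8: ref 5 → FAULT (evict 1), frames=[3,5]
Step 9: ref 3 → HIT, frames=[3,5]
Step 10: ref 5 → HIT, frames=[3,5]
Step 11: ref 1 → FAULT (evict 3), frames=[1,5]
Step 12: ref 1 → HIT, frames=[1,5]
Step 13: ref 6 → FAULT (evict 5), frames=[1,6]
Step 14: ref 1 → HIT, frames=[1,6]
Step 15: ref 6 → HIT, frames=[1,6]
Total faults: 7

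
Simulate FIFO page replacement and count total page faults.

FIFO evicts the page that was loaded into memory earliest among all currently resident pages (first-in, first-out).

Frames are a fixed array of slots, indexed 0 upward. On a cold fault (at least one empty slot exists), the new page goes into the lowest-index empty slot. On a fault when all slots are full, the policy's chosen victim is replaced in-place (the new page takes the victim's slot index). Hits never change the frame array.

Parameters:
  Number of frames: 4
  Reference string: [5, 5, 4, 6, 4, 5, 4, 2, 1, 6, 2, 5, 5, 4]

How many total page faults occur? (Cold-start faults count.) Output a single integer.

Step 0: ref 5 → FAULT, frames=[5,-,-,-]
Step 1: ref 5 → HIT, frames=[5,-,-,-]
Step 2: ref 4 → FAULT, frames=[5,4,-,-]
Step 3: ref 6 → FAULT, frames=[5,4,6,-]
Step 4: ref 4 → HIT, frames=[5,4,6,-]
Step 5: ref 5 → HIT, frames=[5,4,6,-]
Step 6: ref 4 → HIT, frames=[5,4,6,-]
Step 7: ref 2 → FAULT, frames=[5,4,6,2]
Step 8: ref 1 → FAULT (evict 5), frames=[1,4,6,2]
Step 9: ref 6 → HIT, frames=[1,4,6,2]
Step 10: ref 2 → HIT, frames=[1,4,6,2]
Step 11: ref 5 → FAULT (evict 4), frames=[1,5,6,2]
Step 12: ref 5 → HIT, frames=[1,5,6,2]
Step 13: ref 4 → FAULT (evict 6), frames=[1,5,4,2]
Total faults: 7

Answer: 7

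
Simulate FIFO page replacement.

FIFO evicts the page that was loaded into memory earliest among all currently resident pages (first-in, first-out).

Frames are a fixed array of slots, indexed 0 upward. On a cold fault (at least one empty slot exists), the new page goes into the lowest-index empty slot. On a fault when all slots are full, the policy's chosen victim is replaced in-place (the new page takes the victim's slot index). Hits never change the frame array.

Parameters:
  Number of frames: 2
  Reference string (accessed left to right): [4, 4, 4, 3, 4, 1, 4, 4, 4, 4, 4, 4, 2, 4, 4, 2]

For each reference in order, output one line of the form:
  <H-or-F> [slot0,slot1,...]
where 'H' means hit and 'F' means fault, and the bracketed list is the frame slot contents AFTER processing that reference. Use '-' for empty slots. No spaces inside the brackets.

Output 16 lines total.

F [4,-]
H [4,-]
H [4,-]
F [4,3]
H [4,3]
F [1,3]
F [1,4]
H [1,4]
H [1,4]
H [1,4]
H [1,4]
H [1,4]
F [2,4]
H [2,4]
H [2,4]
H [2,4]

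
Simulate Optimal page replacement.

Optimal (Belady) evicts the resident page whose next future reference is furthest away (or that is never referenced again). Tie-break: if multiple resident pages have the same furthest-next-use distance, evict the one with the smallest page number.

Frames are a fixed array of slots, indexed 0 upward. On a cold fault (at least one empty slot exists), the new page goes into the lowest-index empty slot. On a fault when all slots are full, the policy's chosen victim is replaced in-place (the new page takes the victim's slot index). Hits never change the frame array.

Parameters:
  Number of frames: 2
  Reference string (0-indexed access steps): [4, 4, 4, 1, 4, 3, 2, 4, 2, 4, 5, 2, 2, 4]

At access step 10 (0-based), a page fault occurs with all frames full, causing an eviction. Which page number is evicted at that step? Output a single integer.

Answer: 4

Derivation:
Step 0: ref 4 -> FAULT, frames=[4,-]
Step 1: ref 4 -> HIT, frames=[4,-]
Step 2: ref 4 -> HIT, frames=[4,-]
Step 3: ref 1 -> FAULT, frames=[4,1]
Step 4: ref 4 -> HIT, frames=[4,1]
Step 5: ref 3 -> FAULT, evict 1, frames=[4,3]
Step 6: ref 2 -> FAULT, evict 3, frames=[4,2]
Step 7: ref 4 -> HIT, frames=[4,2]
Step 8: ref 2 -> HIT, frames=[4,2]
Step 9: ref 4 -> HIT, frames=[4,2]
Step 10: ref 5 -> FAULT, evict 4, frames=[5,2]
At step 10: evicted page 4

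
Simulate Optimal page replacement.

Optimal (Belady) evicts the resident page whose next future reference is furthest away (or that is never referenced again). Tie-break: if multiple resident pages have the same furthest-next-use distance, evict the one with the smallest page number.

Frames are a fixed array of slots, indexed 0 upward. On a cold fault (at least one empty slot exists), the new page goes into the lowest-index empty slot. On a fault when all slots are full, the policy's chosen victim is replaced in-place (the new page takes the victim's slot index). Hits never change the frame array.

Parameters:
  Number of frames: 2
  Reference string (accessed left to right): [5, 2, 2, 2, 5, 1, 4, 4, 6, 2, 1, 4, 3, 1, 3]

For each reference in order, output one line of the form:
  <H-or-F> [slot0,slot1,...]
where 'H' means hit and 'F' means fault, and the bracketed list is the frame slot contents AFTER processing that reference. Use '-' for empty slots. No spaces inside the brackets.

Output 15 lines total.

F [5,-]
F [5,2]
H [5,2]
H [5,2]
H [5,2]
F [1,2]
F [4,2]
H [4,2]
F [6,2]
H [6,2]
F [6,1]
F [4,1]
F [3,1]
H [3,1]
H [3,1]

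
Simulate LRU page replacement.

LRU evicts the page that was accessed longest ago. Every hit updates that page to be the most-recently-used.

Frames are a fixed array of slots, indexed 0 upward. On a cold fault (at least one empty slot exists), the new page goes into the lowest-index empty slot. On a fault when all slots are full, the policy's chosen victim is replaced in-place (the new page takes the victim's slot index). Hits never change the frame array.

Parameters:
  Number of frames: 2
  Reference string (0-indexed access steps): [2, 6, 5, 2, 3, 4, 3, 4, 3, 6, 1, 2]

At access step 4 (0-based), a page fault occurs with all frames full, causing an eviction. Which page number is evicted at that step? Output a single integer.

Step 0: ref 2 -> FAULT, frames=[2,-]
Step 1: ref 6 -> FAULT, frames=[2,6]
Step 2: ref 5 -> FAULT, evict 2, frames=[5,6]
Step 3: ref 2 -> FAULT, evict 6, frames=[5,2]
Step 4: ref 3 -> FAULT, evict 5, frames=[3,2]
At step 4: evicted page 5

Answer: 5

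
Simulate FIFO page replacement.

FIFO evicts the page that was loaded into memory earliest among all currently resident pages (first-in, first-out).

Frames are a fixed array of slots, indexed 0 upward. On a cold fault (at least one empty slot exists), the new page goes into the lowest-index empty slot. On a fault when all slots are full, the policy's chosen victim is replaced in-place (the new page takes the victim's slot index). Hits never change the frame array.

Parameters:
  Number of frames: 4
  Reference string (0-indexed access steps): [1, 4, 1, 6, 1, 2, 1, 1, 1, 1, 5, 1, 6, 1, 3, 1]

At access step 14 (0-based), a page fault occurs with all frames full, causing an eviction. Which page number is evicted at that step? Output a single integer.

Step 0: ref 1 -> FAULT, frames=[1,-,-,-]
Step 1: ref 4 -> FAULT, frames=[1,4,-,-]
Step 2: ref 1 -> HIT, frames=[1,4,-,-]
Step 3: ref 6 -> FAULT, frames=[1,4,6,-]
Step 4: ref 1 -> HIT, frames=[1,4,6,-]
Step 5: ref 2 -> FAULT, frames=[1,4,6,2]
Step 6: ref 1 -> HIT, frames=[1,4,6,2]
Step 7: ref 1 -> HIT, frames=[1,4,6,2]
Step 8: ref 1 -> HIT, frames=[1,4,6,2]
Step 9: ref 1 -> HIT, frames=[1,4,6,2]
Step 10: ref 5 -> FAULT, evict 1, frames=[5,4,6,2]
Step 11: ref 1 -> FAULT, evict 4, frames=[5,1,6,2]
Step 12: ref 6 -> HIT, frames=[5,1,6,2]
Step 13: ref 1 -> HIT, frames=[5,1,6,2]
Step 14: ref 3 -> FAULT, evict 6, frames=[5,1,3,2]
At step 14: evicted page 6

Answer: 6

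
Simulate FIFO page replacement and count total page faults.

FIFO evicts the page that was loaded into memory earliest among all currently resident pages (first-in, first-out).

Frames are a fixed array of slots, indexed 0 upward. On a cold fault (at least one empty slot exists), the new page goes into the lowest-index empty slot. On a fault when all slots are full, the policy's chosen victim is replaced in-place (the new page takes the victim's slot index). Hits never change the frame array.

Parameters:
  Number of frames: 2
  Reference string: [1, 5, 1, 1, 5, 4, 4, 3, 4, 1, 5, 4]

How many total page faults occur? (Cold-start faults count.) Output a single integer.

Step 0: ref 1 → FAULT, frames=[1,-]
Step 1: ref 5 → FAULT, frames=[1,5]
Step 2: ref 1 → HIT, frames=[1,5]
Step 3: ref 1 → HIT, frames=[1,5]
Step 4: ref 5 → HIT, frames=[1,5]
Step 5: ref 4 → FAULT (evict 1), frames=[4,5]
Step 6: ref 4 → HIT, frames=[4,5]
Step 7: ref 3 → FAULT (evict 5), frames=[4,3]
Step 8: ref 4 → HIT, frames=[4,3]
Step 9: ref 1 → FAULT (evict 4), frames=[1,3]
Step 10: ref 5 → FAULT (evict 3), frames=[1,5]
Step 11: ref 4 → FAULT (evict 1), frames=[4,5]
Total faults: 7

Answer: 7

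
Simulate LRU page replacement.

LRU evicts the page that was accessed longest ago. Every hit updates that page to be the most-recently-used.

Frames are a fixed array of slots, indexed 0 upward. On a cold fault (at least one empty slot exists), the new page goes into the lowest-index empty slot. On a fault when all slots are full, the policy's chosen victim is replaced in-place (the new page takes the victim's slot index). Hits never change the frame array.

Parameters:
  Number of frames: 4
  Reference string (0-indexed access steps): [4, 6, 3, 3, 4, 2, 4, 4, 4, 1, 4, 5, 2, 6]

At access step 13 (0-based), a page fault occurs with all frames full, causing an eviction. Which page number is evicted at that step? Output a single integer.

Answer: 1

Derivation:
Step 0: ref 4 -> FAULT, frames=[4,-,-,-]
Step 1: ref 6 -> FAULT, frames=[4,6,-,-]
Step 2: ref 3 -> FAULT, frames=[4,6,3,-]
Step 3: ref 3 -> HIT, frames=[4,6,3,-]
Step 4: ref 4 -> HIT, frames=[4,6,3,-]
Step 5: ref 2 -> FAULT, frames=[4,6,3,2]
Step 6: ref 4 -> HIT, frames=[4,6,3,2]
Step 7: ref 4 -> HIT, frames=[4,6,3,2]
Step 8: ref 4 -> HIT, frames=[4,6,3,2]
Step 9: ref 1 -> FAULT, evict 6, frames=[4,1,3,2]
Step 10: ref 4 -> HIT, frames=[4,1,3,2]
Step 11: ref 5 -> FAULT, evict 3, frames=[4,1,5,2]
Step 12: ref 2 -> HIT, frames=[4,1,5,2]
Step 13: ref 6 -> FAULT, evict 1, frames=[4,6,5,2]
At step 13: evicted page 1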